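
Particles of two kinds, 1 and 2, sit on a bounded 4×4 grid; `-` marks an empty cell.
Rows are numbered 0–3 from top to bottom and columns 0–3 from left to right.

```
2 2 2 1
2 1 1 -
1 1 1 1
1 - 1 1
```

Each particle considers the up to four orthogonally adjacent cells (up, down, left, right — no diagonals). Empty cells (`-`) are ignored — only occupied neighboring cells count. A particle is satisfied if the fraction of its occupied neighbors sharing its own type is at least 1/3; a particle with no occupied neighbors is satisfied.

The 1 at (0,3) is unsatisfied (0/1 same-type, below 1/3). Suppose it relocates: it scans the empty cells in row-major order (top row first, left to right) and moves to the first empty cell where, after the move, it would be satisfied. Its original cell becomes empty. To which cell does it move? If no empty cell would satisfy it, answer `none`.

(1,3)

Vacating (0,3). Empty cells in order:
  (1,3): 2/2 same-type → satisfied — stop here.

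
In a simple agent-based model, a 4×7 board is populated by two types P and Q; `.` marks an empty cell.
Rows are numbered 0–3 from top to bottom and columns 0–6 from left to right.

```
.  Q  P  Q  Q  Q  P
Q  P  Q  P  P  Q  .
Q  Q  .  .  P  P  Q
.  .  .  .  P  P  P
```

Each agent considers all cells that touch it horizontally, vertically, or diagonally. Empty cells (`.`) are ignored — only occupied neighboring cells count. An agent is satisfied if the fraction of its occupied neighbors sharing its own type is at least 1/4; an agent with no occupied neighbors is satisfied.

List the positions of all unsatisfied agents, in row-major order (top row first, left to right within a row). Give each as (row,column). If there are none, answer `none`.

(0,6), (1,1)

Row 0: (0,1)Q 2/4 satisfied · (0,2)P 2/5 satisfied · (0,3)Q 2/5 satisfied · (0,4)Q 3/5 satisfied · (0,5)Q 2/4 satisfied · (0,6)P 0/2 not
Row 1: (1,0)Q 3/4 satisfied · (1,1)P 1/6 not · (1,2)Q 3/6 satisfied · (1,3)P 3/6 satisfied · (1,4)P 3/7 satisfied · (1,5)Q 3/7 satisfied
Row 2: (2,0)Q 2/3 satisfied · (2,1)Q 3/4 satisfied · (2,4)P 5/6 satisfied · (2,5)P 5/7 satisfied · (2,6)Q 1/4 satisfied
Row 3: (3,4)P 3/3 satisfied · (3,5)P 4/5 satisfied · (3,6)P 2/3 satisfied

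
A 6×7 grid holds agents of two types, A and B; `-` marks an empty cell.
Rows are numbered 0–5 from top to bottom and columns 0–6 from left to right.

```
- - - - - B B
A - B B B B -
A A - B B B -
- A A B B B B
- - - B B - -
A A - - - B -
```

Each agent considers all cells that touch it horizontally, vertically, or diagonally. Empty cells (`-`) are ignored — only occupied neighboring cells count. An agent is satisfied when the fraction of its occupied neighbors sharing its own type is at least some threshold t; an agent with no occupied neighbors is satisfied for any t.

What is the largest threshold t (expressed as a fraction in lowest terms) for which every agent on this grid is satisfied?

Row 0: (0,5)B 3/3 · (0,6)B 2/2
Row 1: (1,0)A 2/2 · (1,2)B 2/3 · (1,3)B 4/4 · (1,4)B 6/6 · (1,5)B 5/5
Row 2: (2,0)A 3/3 · (2,1)A 4/5 · (2,3)B 6/7 · (2,4)B 8/8 · (2,5)B 6/6
Row 3: (3,1)A 3/3 · (3,2)A 2/5 · (3,3)B 5/6 · (3,4)B 7/7 · (3,5)B 5/5 · (3,6)B 2/2
Row 4: (4,3)B 3/4 · (4,4)B 5/5
Row 5: (5,0)A 1/1 · (5,1)A 1/1 · (5,5)B 1/1
The smallest same-type fraction is 2/5 at (3,2), which reduces to 2/5. Any threshold above that leaves this agent unsatisfied.

2/5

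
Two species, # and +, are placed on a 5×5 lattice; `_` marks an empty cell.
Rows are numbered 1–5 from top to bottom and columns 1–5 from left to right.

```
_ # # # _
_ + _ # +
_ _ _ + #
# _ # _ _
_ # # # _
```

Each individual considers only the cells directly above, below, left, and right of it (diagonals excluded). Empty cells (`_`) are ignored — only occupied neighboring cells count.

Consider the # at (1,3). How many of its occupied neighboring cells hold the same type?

Occupied neighbors of (1,3): (1,2)=#, (1,4)=#.
Same type (#): 2 of 2.

2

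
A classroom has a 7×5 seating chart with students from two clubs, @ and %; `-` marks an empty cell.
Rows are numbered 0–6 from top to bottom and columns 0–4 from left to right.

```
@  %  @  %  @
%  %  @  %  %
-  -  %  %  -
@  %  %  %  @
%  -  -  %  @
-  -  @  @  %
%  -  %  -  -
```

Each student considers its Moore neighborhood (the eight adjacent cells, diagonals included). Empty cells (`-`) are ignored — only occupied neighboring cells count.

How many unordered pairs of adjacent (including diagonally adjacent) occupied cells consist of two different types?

Scan each occupied cell's neighbors to the right and below (and the two forward diagonals) so each pair is counted once.
Row 0: @(0,0)–%(0,1)≠ @(0,0)–%(1,0)≠ @(0,0)–%(1,1)≠ %(0,1)–@(0,2)≠ %(0,1)–%(1,1)= %(0,1)–@(1,2)≠ %(0,1)–%(1,0)= @(0,2)–%(0,3)≠ @(0,2)–@(1,2)= @(0,2)–%(1,3)≠ @(0,2)–%(1,1)≠ %(0,3)–@(0,4)≠ %(0,3)–%(1,3)= %(0,3)–%(1,4)= %(0,3)–@(1,2)≠ @(0,4)–%(1,4)≠ @(0,4)–%(1,3)≠  → 12/17 unlike.
Row 1: %(1,0)–%(1,1)= %(1,1)–@(1,2)≠ %(1,1)–%(2,2)= @(1,2)–%(1,3)≠ @(1,2)–%(2,2)≠ @(1,2)–%(2,3)≠ %(1,3)–%(1,4)= %(1,3)–%(2,3)= %(1,3)–%(2,2)= %(1,4)–%(2,3)=  → 4/10 unlike.
Row 2: %(2,2)–%(2,3)= %(2,2)–%(3,2)= %(2,2)–%(3,3)= %(2,2)–%(3,1)= %(2,3)–%(3,3)= %(2,3)–@(3,4)≠ %(2,3)–%(3,2)=  → 1/7 unlike.
Row 3: @(3,0)–%(3,1)≠ @(3,0)–%(4,0)≠ %(3,1)–%(3,2)= %(3,1)–%(4,0)= %(3,2)–%(3,3)= %(3,2)–%(4,3)= %(3,3)–@(3,4)≠ %(3,3)–%(4,3)= %(3,3)–@(4,4)≠ @(3,4)–@(4,4)= @(3,4)–%(4,3)≠  → 5/11 unlike.
Row 4: %(4,3)–@(4,4)≠ %(4,3)–@(5,3)≠ %(4,3)–%(5,4)= %(4,3)–@(5,2)≠ @(4,4)–%(5,4)≠ @(4,4)–@(5,3)=  → 4/6 unlike.
Row 5: @(5,2)–@(5,3)= @(5,2)–%(6,2)≠ @(5,3)–%(5,4)≠ @(5,3)–%(6,2)≠  → 3/4 unlike.
Total adjacent occupied pairs: 55; unlike-type pairs: 29.

29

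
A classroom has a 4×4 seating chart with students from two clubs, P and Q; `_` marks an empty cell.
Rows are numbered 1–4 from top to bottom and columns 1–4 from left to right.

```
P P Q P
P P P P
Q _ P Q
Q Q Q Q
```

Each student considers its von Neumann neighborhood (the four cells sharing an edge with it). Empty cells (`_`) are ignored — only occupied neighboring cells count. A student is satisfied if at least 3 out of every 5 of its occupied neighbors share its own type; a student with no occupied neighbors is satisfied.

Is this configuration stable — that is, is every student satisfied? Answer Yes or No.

(1,1)P 2/2 satisfied
(1,2)P 2/3 satisfied
(1,3)Q 0/3 not
(1,4)P 1/2 not
(2,1)P 2/3 satisfied
(2,2)P 3/3 satisfied
(2,3)P 3/4 satisfied
(2,4)P 2/3 satisfied
(3,1)Q 1/2 not
(3,3)P 1/3 not
(3,4)Q 1/3 not
(4,1)Q 2/2 satisfied
(4,2)Q 2/2 satisfied
(4,3)Q 2/3 satisfied
(4,4)Q 2/2 satisfied
For instance (1,3) has only 0/3 same-type neighbors, below 3/5.

No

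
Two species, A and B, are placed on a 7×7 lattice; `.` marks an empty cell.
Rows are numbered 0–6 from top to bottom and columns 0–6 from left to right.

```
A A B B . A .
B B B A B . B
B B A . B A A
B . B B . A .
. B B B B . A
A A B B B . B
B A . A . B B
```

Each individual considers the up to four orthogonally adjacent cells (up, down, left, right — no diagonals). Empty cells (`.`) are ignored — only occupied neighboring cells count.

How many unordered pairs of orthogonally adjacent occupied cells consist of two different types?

17

Scan each occupied cell's neighbors to the right and below so each pair is counted once.
Row 0: A(0,0)–A(0,1)= A(0,0)–B(1,0)≠ A(0,1)–B(0,2)≠ A(0,1)–B(1,1)≠ B(0,2)–B(0,3)= B(0,2)–B(1,2)= B(0,3)–A(1,3)≠  → 4/7 unlike.
Row 1: B(1,0)–B(1,1)= B(1,0)–B(2,0)= B(1,1)–B(1,2)= B(1,1)–B(2,1)= B(1,2)–A(1,3)≠ B(1,2)–A(2,2)≠ A(1,3)–B(1,4)≠ B(1,4)–B(2,4)= B(1,6)–A(2,6)≠  → 4/9 unlike.
Row 2: B(2,0)–B(2,1)= B(2,0)–B(3,0)= B(2,1)–A(2,2)≠ A(2,2)–B(3,2)≠ B(2,4)–A(2,5)≠ A(2,5)–A(2,6)= A(2,5)–A(3,5)=  → 3/7 unlike.
Row 3: B(3,2)–B(3,3)= B(3,2)–B(4,2)= B(3,3)–B(4,3)=  → 0/3 unlike.
Row 4: B(4,1)–B(4,2)= B(4,1)–A(5,1)≠ B(4,2)–B(4,3)= B(4,2)–B(5,2)= B(4,3)–B(4,4)= B(4,3)–B(5,3)= B(4,4)–B(5,4)= A(4,6)–B(5,6)≠  → 2/8 unlike.
Row 5: A(5,0)–A(5,1)= A(5,0)–B(6,0)≠ A(5,1)–B(5,2)≠ A(5,1)–A(6,1)= B(5,2)–B(5,3)= B(5,3)–B(5,4)= B(5,3)–A(6,3)≠ B(5,6)–B(6,6)=  → 3/8 unlike.
Row 6: B(6,0)–A(6,1)≠ B(6,5)–B(6,6)=  → 1/2 unlike.
Total adjacent occupied pairs: 44; unlike-type pairs: 17.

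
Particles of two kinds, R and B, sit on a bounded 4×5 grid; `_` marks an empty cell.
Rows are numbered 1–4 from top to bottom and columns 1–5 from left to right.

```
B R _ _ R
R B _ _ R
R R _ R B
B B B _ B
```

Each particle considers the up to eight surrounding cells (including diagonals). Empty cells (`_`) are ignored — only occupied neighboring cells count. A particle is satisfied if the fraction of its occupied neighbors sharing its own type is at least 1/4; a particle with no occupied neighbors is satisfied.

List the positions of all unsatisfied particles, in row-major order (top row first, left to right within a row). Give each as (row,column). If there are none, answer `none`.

Row 1: (1,1)B 1/3 satisfied · (1,2)R 1/3 satisfied · (1,5)R 1/1 satisfied
Row 2: (2,1)R 3/5 satisfied · (2,2)B 1/5 not · (2,5)R 2/3 satisfied
Row 3: (3,1)R 2/5 satisfied · (3,2)R 2/6 satisfied · (3,4)R 1/4 satisfied · (3,5)B 1/3 satisfied
Row 4: (4,1)B 1/3 satisfied · (4,2)B 2/4 satisfied · (4,3)B 1/3 satisfied · (4,5)B 1/2 satisfied

(2,2)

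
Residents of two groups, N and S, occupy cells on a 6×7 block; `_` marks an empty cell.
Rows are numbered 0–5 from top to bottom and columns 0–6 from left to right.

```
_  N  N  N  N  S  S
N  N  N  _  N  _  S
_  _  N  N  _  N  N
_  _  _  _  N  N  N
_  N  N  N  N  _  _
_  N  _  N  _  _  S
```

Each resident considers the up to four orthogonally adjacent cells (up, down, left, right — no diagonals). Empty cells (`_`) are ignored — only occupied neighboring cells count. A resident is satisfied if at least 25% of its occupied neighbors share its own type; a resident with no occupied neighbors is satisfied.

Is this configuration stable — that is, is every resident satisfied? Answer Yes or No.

(0,1)N 2/2 ok
(0,2)N 3/3 ok
(0,3)N 2/2 ok
(0,4)N 2/3 ok
(0,5)S 1/2 ok
(0,6)S 2/2 ok
(1,0)N 1/1 ok
(1,1)N 3/3 ok
(1,2)N 3/3 ok
(1,4)N 1/1 ok
(1,6)S 1/2 ok
(2,2)N 2/2 ok
(2,3)N 1/1 ok
(2,5)N 2/2 ok
(2,6)N 2/3 ok
(3,4)N 2/2 ok
(3,5)N 3/3 ok
(3,6)N 2/2 ok
(4,1)N 2/2 ok
(4,2)N 2/2 ok
(4,3)N 3/3 ok
(4,4)N 2/2 ok
(5,1)N 1/1 ok
(5,3)N 1/1 ok
(5,6)S 0/0 ok
All meet the threshold, so the configuration is stable.

Yes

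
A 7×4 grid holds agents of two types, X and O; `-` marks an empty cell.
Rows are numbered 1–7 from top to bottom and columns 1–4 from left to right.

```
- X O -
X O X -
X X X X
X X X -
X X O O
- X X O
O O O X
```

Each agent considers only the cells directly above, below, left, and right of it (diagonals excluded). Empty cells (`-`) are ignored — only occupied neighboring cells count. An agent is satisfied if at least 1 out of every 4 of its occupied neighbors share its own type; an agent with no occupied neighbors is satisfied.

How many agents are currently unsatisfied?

(1,2)X 0/2 unhappy
(1,3)O 0/2 unhappy
(2,1)X 1/2 ok
(2,2)O 0/4 unhappy
(2,3)X 1/3 ok
(3,1)X 3/3 ok
(3,2)X 3/4 ok
(3,3)X 4/4 ok
(3,4)X 1/1 ok
(4,1)X 3/3 ok
(4,2)X 4/4 ok
(4,3)X 2/3 ok
(5,1)X 2/2 ok
(5,2)X 3/4 ok
(5,3)O 1/4 ok
(5,4)O 2/2 ok
(6,2)X 2/3 ok
(6,3)X 1/4 ok
(6,4)O 1/3 ok
(7,1)O 1/1 ok
(7,2)O 2/3 ok
(7,3)O 1/3 ok
(7,4)X 0/2 unhappy
Unsatisfied: (1,2), (1,3), (2,2), (7,4) — 4 in total.

4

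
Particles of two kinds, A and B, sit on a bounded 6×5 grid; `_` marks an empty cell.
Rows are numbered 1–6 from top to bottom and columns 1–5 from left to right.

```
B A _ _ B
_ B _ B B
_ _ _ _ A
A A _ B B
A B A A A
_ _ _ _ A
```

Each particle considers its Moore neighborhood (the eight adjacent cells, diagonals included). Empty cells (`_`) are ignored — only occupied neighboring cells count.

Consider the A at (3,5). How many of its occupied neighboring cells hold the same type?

0

Occupied neighbors of (3,5): (2,4)=B, (2,5)=B, (4,4)=B, (4,5)=B.
Same type (A): 0 of 4.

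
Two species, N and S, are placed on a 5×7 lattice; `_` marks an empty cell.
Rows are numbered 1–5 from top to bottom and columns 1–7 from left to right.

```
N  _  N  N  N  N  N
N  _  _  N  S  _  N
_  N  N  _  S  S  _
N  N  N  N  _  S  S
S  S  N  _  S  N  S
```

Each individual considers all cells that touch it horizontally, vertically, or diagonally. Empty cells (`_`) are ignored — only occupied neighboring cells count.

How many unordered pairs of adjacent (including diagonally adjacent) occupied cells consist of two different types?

Scan each occupied cell's neighbors to the right and below (and the two forward diagonals) so each pair is counted once.
Row 1: N(1,1)–N(2,1)= N(1,3)–N(1,4)= N(1,3)–N(2,4)= N(1,4)–N(1,5)= N(1,4)–N(2,4)= N(1,4)–S(2,5)≠ N(1,5)–N(1,6)= N(1,5)–S(2,5)≠ N(1,5)–N(2,4)= N(1,6)–N(1,7)= N(1,6)–N(2,7)= N(1,6)–S(2,5)≠ N(1,7)–N(2,7)=  → 3/13 unlike.
Row 2: N(2,1)–N(3,2)= N(2,4)–S(2,5)≠ N(2,4)–S(3,5)≠ N(2,4)–N(3,3)= S(2,5)–S(3,5)= S(2,5)–S(3,6)= N(2,7)–S(3,6)≠  → 3/7 unlike.
Row 3: N(3,2)–N(3,3)= N(3,2)–N(4,2)= N(3,2)–N(4,3)= N(3,2)–N(4,1)= N(3,3)–N(4,3)= N(3,3)–N(4,4)= N(3,3)–N(4,2)= S(3,5)–S(3,6)= S(3,5)–S(4,6)= S(3,5)–N(4,4)≠ S(3,6)–S(4,6)= S(3,6)–S(4,7)=  → 1/12 unlike.
Row 4: N(4,1)–N(4,2)= N(4,1)–S(5,1)≠ N(4,1)–S(5,2)≠ N(4,2)–N(4,3)= N(4,2)–S(5,2)≠ N(4,2)–N(5,3)= N(4,2)–S(5,1)≠ N(4,3)–N(4,4)= N(4,3)–N(5,3)= N(4,3)–S(5,2)≠ N(4,4)–S(5,5)≠ N(4,4)–N(5,3)= S(4,6)–S(4,7)= S(4,6)–N(5,6)≠ S(4,6)–S(5,7)= S(4,6)–S(5,5)= S(4,7)–S(5,7)= S(4,7)–N(5,6)≠  → 8/18 unlike.
Row 5: S(5,1)–S(5,2)= S(5,2)–N(5,3)≠ S(5,5)–N(5,6)≠ N(5,6)–S(5,7)≠  → 3/4 unlike.
Total adjacent occupied pairs: 54; unlike-type pairs: 18.

18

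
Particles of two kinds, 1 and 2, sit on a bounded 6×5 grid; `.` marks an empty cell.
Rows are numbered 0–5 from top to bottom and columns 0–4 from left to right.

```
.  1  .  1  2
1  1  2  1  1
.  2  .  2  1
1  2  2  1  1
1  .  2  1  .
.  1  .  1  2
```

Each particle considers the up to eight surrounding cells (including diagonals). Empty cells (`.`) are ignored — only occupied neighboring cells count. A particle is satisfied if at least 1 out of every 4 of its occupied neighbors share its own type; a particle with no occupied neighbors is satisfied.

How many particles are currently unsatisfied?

2

(0,1)1 2/3 ✓
(0,3)1 2/4 ✓
(0,4)2 0/3 ✗
(1,0)1 2/3 ✓
(1,1)1 2/4 ✓
(1,2)2 2/6 ✓
(1,3)1 3/6 ✓
(1,4)1 3/5 ✓
(2,1)2 3/6 ✓
(2,3)2 2/7 ✓
(2,4)1 4/5 ✓
(3,0)1 1/3 ✓
(3,1)2 3/5 ✓
(3,2)2 4/6 ✓
(3,3)1 3/6 ✓
(3,4)1 3/4 ✓
(4,0)1 2/3 ✓
(4,2)2 2/6 ✓
(4,3)1 3/6 ✓
(5,1)1 1/2 ✓
(5,3)1 1/3 ✓
(5,4)2 0/2 ✗
Unsatisfied: (0,4), (5,4) — 2 in total.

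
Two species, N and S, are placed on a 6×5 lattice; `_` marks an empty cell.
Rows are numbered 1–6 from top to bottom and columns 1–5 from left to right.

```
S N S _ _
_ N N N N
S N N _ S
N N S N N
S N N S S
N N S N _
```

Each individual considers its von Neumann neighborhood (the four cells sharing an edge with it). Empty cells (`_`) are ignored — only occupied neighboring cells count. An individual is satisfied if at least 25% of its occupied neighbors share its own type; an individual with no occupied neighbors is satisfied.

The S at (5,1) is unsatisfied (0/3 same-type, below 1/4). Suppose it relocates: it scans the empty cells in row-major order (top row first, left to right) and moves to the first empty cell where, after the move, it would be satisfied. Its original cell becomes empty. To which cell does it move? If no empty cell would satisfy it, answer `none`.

Vacating (5,1). Empty cells in order:
  (1,4): 1/2 same-type → satisfied — stop here.

(1,4)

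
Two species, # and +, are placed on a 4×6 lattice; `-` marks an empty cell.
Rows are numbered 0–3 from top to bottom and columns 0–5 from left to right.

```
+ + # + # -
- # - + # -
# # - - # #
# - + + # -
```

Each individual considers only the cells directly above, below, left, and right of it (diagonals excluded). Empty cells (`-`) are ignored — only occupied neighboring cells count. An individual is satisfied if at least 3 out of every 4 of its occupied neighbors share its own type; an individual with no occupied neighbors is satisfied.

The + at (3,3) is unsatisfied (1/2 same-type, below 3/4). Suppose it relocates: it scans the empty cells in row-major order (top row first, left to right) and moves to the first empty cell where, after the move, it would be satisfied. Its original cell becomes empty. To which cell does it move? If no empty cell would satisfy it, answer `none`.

Vacating (3,3). Empty cells in order:
  (0,5): 0/1 same-type → still unsatisfied.
  (1,0): 1/3 same-type → still unsatisfied.
  (1,2): 1/3 same-type → still unsatisfied.
  (1,5): 0/2 same-type → still unsatisfied.
  (2,2): 1/2 same-type → still unsatisfied.
  (2,3): 1/2 same-type → still unsatisfied.
  (3,1): 1/3 same-type → still unsatisfied.
  (3,5): 0/2 same-type → still unsatisfied.

none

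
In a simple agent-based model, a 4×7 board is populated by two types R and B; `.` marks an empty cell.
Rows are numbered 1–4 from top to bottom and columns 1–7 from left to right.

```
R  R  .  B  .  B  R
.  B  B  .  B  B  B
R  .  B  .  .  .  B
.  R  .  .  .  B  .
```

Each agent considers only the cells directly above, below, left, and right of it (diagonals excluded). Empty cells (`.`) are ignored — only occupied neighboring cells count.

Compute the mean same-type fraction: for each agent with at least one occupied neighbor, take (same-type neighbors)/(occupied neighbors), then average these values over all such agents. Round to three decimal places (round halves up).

(1,1)R 1/1
(1,2)R 1/2
(1,4)B — no occupied neighbors
(1,6)B 1/2
(1,7)R 0/2
(2,2)B 1/2
(2,3)B 2/2
(2,5)B 1/1
(2,6)B 3/3
(2,7)B 2/3
(3,1)R — no occupied neighbors
(3,3)B 1/1
(3,7)B 1/1
(4,2)R — no occupied neighbors
(4,6)B — no occupied neighbors
Sum over 11 agents: 1/1 + 1/2 + 1/2 + 0/2 + 1/2 + 2/2 + 1/1 + 3/3 + 2/3 + 1/1 + 1/1 = 49/6; mean = 49/6 ÷ 11 = 49/66 = 0.742424… → 0.742.

0.742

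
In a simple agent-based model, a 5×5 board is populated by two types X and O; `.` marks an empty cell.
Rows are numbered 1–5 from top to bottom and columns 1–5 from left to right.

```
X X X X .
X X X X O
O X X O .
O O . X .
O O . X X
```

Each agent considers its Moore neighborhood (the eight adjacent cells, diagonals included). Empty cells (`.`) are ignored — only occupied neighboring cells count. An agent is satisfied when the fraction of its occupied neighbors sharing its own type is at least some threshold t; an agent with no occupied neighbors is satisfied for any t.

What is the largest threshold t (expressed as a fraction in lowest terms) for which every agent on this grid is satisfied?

1/5

Row 1: (1,1)X 3/3 · (1,2)X 5/5 · (1,3)X 5/5 · (1,4)X 3/4
Row 2: (2,1)X 4/5 · (2,2)X 7/8 · (2,3)X 7/8 · (2,4)X 4/6 · (2,5)O 1/3
Row 3: (3,1)O 2/5 · (3,2)X 4/7 · (3,3)X 5/7 · (3,4)O 1/5
Row 4: (4,1)O 4/5 · (4,2)O 4/6 · (4,4)X 3/4
Row 5: (5,1)O 3/3 · (5,2)O 3/3 · (5,4)X 2/2 · (5,5)X 2/2
The smallest same-type fraction is 1/5 at (3,4), which reduces to 1/5. Any threshold above that leaves this agent unsatisfied.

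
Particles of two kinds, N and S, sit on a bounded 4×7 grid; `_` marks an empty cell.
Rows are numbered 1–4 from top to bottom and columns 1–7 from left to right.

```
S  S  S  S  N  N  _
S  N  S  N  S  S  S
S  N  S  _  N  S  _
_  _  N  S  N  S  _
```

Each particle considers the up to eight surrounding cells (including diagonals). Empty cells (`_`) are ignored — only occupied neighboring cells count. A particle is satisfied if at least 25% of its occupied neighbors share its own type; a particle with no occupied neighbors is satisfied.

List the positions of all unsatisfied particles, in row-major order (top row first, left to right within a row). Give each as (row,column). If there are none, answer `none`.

Row 1: (1,1)S 2/3 ✓ · (1,2)S 4/5 ✓ · (1,3)S 3/5 ✓ · (1,4)S 3/5 ✓ · (1,5)N 2/5 ✓ · (1,6)N 1/4 ✓
Row 2: (2,1)S 3/5 ✓ · (2,2)N 1/8 ✗ · (2,3)S 4/7 ✓ · (2,4)N 2/7 ✓ · (2,5)S 3/7 ✓ · (2,6)S 3/6 ✓ · (2,7)S 2/3 ✓
Row 3: (3,1)S 1/3 ✓ · (3,2)N 2/6 ✓ · (3,3)S 2/6 ✓ · (3,5)N 2/7 ✓ · (3,6)S 4/6 ✓
Row 4: (4,3)N 1/3 ✓ · (4,4)S 1/4 ✓ · (4,5)N 1/4 ✓ · (4,6)S 1/3 ✓

(2,2)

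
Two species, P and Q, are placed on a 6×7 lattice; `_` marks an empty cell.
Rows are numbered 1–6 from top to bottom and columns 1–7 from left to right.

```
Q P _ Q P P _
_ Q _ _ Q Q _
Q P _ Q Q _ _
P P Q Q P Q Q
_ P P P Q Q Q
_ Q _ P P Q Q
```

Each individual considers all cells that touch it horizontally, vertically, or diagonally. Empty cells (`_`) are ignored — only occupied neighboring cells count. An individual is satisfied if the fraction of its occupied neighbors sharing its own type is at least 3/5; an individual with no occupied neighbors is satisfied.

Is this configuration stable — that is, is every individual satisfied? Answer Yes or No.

No

Row 1: (1,1)Q 1/2 not · (1,2)P 0/2 not · (1,4)Q 1/2 not · (1,5)P 1/4 not · (1,6)P 1/3 not
Row 2: (2,2)Q 2/4 not · (2,5)Q 4/6 satisfied · (2,6)Q 2/4 not
Row 3: (3,1)Q 1/4 not · (3,2)P 2/5 not · (3,4)Q 4/5 satisfied · (3,5)Q 5/6 satisfied
Row 4: (4,1)P 3/4 satisfied · (4,2)P 4/6 satisfied · (4,3)Q 2/7 not · (4,4)Q 4/7 not · (4,5)P 1/7 not · (4,6)Q 5/6 satisfied · (4,7)Q 3/3 satisfied
Row 5: (5,2)P 3/5 satisfied · (5,3)P 4/7 not · (5,4)P 4/7 not · (5,5)Q 4/8 not · (5,6)Q 6/8 satisfied · (5,7)Q 5/5 satisfied
Row 6: (6,2)Q 0/2 not · (6,4)P 3/4 satisfied · (6,5)P 2/5 not · (6,6)Q 4/5 satisfied · (6,7)Q 3/3 satisfied
For instance (1,1) has only 1/2 same-type neighbors, below 3/5.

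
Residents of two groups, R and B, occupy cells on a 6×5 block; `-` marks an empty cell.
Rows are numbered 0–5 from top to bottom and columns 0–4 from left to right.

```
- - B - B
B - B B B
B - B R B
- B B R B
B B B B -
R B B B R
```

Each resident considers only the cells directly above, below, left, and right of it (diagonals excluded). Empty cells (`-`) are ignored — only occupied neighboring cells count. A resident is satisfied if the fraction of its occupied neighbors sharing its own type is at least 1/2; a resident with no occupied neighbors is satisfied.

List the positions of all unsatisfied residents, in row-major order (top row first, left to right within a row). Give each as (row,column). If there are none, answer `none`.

(2,3), (3,3), (5,0), (5,4)

(0,2)B 1/1 ✓
(0,4)B 1/1 ✓
(1,0)B 1/1 ✓
(1,2)B 3/3 ✓
(1,3)B 2/3 ✓
(1,4)B 3/3 ✓
(2,0)B 1/1 ✓
(2,2)B 2/3 ✓
(2,3)R 1/4 ✗
(2,4)B 2/3 ✓
(3,1)B 2/2 ✓
(3,2)B 3/4 ✓
(3,3)R 1/4 ✗
(3,4)B 1/2 ✓
(4,0)B 1/2 ✓
(4,1)B 4/4 ✓
(4,2)B 4/4 ✓
(4,3)B 2/3 ✓
(5,0)R 0/2 ✗
(5,1)B 2/3 ✓
(5,2)B 3/3 ✓
(5,3)B 2/3 ✓
(5,4)R 0/1 ✗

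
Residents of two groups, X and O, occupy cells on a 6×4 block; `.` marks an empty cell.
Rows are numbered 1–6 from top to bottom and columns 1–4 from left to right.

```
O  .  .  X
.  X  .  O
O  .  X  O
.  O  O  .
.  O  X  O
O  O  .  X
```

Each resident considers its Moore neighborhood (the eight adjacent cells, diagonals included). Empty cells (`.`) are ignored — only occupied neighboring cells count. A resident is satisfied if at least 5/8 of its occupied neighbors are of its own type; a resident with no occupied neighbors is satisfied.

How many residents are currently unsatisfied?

10

Row 1: (1,1)O 0/1 unhappy · (1,4)X 0/1 unhappy
Row 2: (2,2)X 1/3 unhappy · (2,4)O 1/3 unhappy
Row 3: (3,1)O 1/2 unhappy · (3,3)X 1/5 unhappy · (3,4)O 2/3 ok
Row 4: (4,2)O 3/5 unhappy · (4,3)O 4/6 ok
Row 5: (5,2)O 4/5 ok · (5,3)X 1/6 unhappy · (5,4)O 1/3 unhappy
Row 6: (6,1)O 2/2 ok · (6,2)O 2/3 ok · (6,4)X 1/2 unhappy
Unsatisfied: (1,1), (1,4), (2,2), (2,4), (3,1), (3,3), (4,2), (5,3), (5,4), (6,4) — 10 in total.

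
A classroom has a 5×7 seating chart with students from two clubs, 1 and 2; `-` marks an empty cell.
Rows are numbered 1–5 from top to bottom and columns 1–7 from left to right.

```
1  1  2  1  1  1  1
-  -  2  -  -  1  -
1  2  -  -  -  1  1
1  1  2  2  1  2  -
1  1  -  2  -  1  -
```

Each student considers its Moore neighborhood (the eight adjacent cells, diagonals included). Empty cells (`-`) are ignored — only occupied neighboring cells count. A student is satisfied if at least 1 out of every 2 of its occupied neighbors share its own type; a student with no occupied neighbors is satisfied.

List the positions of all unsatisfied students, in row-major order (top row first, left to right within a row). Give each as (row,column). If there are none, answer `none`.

Row 1: (1,1)1 1/1 ok · (1,2)1 1/3 unhappy · (1,3)2 1/3 unhappy · (1,4)1 1/3 unhappy · (1,5)1 3/3 ok · (1,6)1 3/3 ok · (1,7)1 2/2 ok
Row 2: (2,3)2 2/4 ok · (2,6)1 5/5 ok
Row 3: (3,1)1 2/3 ok · (3,2)2 2/5 unhappy · (3,6)1 3/4 ok · (3,7)1 2/3 ok
Row 4: (4,1)1 4/5 ok · (4,2)1 4/6 ok · (4,3)2 3/5 ok · (4,4)2 2/3 ok · (4,5)1 2/5 unhappy · (4,6)2 0/4 unhappy
Row 5: (5,1)1 3/3 ok · (5,2)1 3/4 ok · (5,4)2 2/3 ok · (5,6)1 1/2 ok

(1,2), (1,3), (1,4), (3,2), (4,5), (4,6)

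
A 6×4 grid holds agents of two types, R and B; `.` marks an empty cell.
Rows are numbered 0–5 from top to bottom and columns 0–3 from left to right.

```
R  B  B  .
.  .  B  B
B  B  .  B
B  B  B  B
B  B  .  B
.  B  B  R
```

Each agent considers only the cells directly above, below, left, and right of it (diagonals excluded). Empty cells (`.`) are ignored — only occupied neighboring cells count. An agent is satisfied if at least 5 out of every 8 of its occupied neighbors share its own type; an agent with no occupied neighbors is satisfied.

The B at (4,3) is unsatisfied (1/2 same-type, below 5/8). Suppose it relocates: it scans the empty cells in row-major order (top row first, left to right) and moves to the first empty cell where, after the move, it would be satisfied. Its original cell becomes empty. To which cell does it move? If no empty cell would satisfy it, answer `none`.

(0,3)

Vacating (4,3). Empty cells in order:
  (0,3): 2/2 same-type → satisfied — stop here.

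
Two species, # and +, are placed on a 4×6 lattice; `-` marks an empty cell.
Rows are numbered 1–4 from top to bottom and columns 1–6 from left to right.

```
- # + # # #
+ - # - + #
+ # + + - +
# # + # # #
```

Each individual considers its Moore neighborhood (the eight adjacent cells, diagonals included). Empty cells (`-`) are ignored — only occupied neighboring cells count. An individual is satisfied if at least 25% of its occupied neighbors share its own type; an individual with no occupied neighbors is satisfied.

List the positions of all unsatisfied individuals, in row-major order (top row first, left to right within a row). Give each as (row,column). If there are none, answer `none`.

(1,2)# 1/3 ok
(1,3)+ 0/3 unhappy
(1,4)# 2/4 ok
(1,5)# 3/4 ok
(1,6)# 2/3 ok
(2,1)+ 1/3 ok
(2,3)# 3/6 ok
(2,5)+ 2/6 ok
(2,6)# 2/4 ok
(3,1)+ 1/4 ok
(3,2)# 3/7 ok
(3,3)+ 2/6 ok
(3,4)+ 3/6 ok
(3,6)+ 1/4 ok
(4,1)# 2/3 ok
(4,2)# 2/5 ok
(4,3)+ 2/5 ok
(4,4)# 1/4 ok
(4,5)# 2/4 ok
(4,6)# 1/2 ok

(1,3)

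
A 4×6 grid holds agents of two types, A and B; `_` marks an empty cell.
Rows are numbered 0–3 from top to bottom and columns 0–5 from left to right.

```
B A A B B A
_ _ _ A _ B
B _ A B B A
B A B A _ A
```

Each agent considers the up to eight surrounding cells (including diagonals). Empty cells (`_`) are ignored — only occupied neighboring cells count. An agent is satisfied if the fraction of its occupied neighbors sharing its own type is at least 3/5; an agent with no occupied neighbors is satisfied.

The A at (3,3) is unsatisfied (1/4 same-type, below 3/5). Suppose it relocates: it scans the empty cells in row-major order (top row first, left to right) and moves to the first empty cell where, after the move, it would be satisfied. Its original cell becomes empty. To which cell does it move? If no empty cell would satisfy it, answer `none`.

(1,1)

Vacating (3,3). Empty cells in order:
  (1,0): 1/3 same-type → still unsatisfied.
  (1,1): 3/5 same-type → satisfied — stop here.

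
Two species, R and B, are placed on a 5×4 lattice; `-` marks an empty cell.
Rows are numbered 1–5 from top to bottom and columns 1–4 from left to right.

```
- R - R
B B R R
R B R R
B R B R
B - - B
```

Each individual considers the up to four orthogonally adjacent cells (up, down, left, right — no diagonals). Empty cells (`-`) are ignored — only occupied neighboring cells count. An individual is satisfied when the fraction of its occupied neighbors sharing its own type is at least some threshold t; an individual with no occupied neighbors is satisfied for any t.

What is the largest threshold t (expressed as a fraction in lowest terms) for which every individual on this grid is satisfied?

(1,2)R 0/1
(1,4)R 1/1
(2,1)B 1/2
(2,2)B 2/4
(2,3)R 2/3
(2,4)R 3/3
(3,1)R 0/3
(3,2)B 1/4
(3,3)R 2/4
(3,4)R 3/3
(4,1)B 1/3
(4,2)R 0/3
(4,3)B 0/3
(4,4)R 1/3
(5,1)B 1/1
(5,4)B 0/1
The smallest same-type fraction is 0/1 at (1,2), which reduces to 0/1. Any threshold above that leaves this individual unsatisfied.

0/1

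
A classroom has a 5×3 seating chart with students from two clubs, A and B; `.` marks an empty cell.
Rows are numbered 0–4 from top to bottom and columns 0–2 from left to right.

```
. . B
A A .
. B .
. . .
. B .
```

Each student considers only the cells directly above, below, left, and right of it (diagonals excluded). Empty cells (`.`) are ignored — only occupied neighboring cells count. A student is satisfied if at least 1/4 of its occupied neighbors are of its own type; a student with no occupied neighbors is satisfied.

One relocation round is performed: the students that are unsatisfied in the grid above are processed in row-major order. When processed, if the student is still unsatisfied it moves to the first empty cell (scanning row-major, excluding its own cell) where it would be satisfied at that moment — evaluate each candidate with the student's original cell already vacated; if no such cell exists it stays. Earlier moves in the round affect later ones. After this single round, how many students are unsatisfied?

Initially unsatisfied (in order): (2,1).
  (2,1) → (0,1).
Resulting grid:
. B B
A A .
. . .
. . .
. B .
All satisfied now.

0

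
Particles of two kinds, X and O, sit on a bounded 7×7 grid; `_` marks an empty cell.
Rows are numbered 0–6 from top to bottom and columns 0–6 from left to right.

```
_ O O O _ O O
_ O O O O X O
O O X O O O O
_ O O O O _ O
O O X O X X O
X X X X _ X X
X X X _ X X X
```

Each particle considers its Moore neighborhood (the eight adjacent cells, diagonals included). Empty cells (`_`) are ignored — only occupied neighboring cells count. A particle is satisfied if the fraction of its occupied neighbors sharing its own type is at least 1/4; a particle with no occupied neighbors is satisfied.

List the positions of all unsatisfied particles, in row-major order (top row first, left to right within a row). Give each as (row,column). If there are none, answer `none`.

(1,5), (2,2)

(0,1)O 3/3 ✓
(0,2)O 5/5 ✓
(0,3)O 4/4 ✓
(0,5)O 3/4 ✓
(0,6)O 2/3 ✓
(1,1)O 5/6 ✓
(1,2)O 7/8 ✓
(1,3)O 6/7 ✓
(1,4)O 6/7 ✓
(1,5)X 0/7 ✗
(1,6)O 4/5 ✓
(2,0)O 3/3 ✓
(2,1)O 5/6 ✓
(2,2)X 0/8 ✗
(2,3)O 7/8 ✓
(2,4)O 6/7 ✓
(2,5)O 6/7 ✓
(2,6)O 3/4 ✓
(3,1)O 5/7 ✓
(3,2)O 6/8 ✓
(3,3)O 5/8 ✓
(3,4)O 5/7 ✓
(3,6)O 3/4 ✓
(4,0)O 2/4 ✓
(4,1)O 3/7 ✓
(4,2)X 3/8 ✓
(4,3)O 3/7 ✓
(4,4)X 3/6 ✓
(4,5)X 3/6 ✓
(4,6)O 1/4 ✓
(5,0)X 3/5 ✓
(5,1)X 6/8 ✓
(5,2)X 5/7 ✓
(5,3)X 5/6 ✓
(5,5)X 6/7 ✓
(5,6)X 4/5 ✓
(6,0)X 3/3 ✓
(6,1)X 5/5 ✓
(6,2)X 4/4 ✓
(6,4)X 3/3 ✓
(6,5)X 4/4 ✓
(6,6)X 3/3 ✓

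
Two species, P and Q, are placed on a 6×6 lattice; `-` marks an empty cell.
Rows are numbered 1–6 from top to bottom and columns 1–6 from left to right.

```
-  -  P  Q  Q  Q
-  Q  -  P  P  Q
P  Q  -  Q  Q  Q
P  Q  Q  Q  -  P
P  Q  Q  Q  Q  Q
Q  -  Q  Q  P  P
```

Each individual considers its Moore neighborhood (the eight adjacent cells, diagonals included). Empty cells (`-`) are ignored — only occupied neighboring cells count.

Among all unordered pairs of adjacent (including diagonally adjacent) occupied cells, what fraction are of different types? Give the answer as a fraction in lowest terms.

32/73

Scan each occupied cell's neighbors to the right and below (and the two forward diagonals) so each pair is counted once.
From row 1: 7 unlike of 12 pairs (running 7/12).
From row 2: 7 unlike of 11 pairs (running 14/23).
From row 3: 5 unlike of 13 pairs (running 19/36).
From row 4: 5 unlike of 16 pairs (running 24/52).
From row 5: 7 unlike of 18 pairs (running 31/70).
From row 6: 1 unlike of 3 pairs (running 32/73).
Total adjacent occupied pairs: 73; unlike-type pairs: 32.
32/73 is already in lowest terms.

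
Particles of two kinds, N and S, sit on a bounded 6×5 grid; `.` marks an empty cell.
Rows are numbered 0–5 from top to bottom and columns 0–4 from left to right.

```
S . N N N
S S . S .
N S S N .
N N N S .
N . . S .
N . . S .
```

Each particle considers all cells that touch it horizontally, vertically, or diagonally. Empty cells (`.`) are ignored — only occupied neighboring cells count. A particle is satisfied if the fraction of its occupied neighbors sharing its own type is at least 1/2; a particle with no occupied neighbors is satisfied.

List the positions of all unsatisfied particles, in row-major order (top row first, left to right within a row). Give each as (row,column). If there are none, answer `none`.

(0,2), (1,3), (2,0), (2,1), (2,3), (3,2)

Row 0: (0,0)S 2/2 satisfied · (0,2)N 1/3 not · (0,3)N 2/3 satisfied · (0,4)N 1/2 satisfied
Row 1: (1,0)S 3/4 satisfied · (1,1)S 4/6 satisfied · (1,3)S 1/5 not
Row 2: (2,0)N 2/5 not · (2,1)S 3/7 not · (2,2)S 4/7 satisfied · (2,3)N 1/4 not
Row 3: (3,0)N 3/4 satisfied · (3,1)N 4/6 satisfied · (3,2)N 2/6 not · (3,3)S 2/4 satisfied
Row 4: (4,0)N 3/3 satisfied · (4,3)S 2/3 satisfied
Row 5: (5,0)N 1/1 satisfied · (5,3)S 1/1 satisfied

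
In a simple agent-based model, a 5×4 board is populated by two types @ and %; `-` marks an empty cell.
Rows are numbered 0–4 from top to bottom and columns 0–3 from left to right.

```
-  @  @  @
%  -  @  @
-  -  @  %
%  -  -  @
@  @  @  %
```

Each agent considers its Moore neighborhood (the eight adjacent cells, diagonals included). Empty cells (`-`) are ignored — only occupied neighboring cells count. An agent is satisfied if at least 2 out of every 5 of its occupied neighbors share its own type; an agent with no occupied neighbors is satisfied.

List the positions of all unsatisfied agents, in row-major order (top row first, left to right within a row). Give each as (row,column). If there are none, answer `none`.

(0,1)@ 2/3 ✓
(0,2)@ 4/4 ✓
(0,3)@ 3/3 ✓
(1,0)% 0/1 ✗
(1,2)@ 5/6 ✓
(1,3)@ 4/5 ✓
(2,2)@ 3/4 ✓
(2,3)% 0/4 ✗
(3,0)% 0/2 ✗
(3,3)@ 2/4 ✓
(4,0)@ 1/2 ✓
(4,1)@ 2/3 ✓
(4,2)@ 2/3 ✓
(4,3)% 0/2 ✗

(1,0), (2,3), (3,0), (4,3)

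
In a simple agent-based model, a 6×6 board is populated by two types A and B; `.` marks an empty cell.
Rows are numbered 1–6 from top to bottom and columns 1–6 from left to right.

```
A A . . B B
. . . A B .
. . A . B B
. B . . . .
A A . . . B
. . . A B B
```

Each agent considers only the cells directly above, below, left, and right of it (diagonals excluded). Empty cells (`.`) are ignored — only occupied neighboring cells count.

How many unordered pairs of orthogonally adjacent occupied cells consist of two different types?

Scan each occupied cell's neighbors to the right and below so each pair is counted once.
From row 1: 0 unlike of 3 pairs (running 0/3).
From row 2: 1 unlike of 2 pairs (running 1/5).
From row 3: 0 unlike of 1 pairs (running 1/6).
From row 4: 1 unlike of 1 pairs (running 2/7).
From row 5: 0 unlike of 2 pairs (running 2/9).
From row 6: 1 unlike of 2 pairs (running 3/11).
Total adjacent occupied pairs: 11; unlike-type pairs: 3.

3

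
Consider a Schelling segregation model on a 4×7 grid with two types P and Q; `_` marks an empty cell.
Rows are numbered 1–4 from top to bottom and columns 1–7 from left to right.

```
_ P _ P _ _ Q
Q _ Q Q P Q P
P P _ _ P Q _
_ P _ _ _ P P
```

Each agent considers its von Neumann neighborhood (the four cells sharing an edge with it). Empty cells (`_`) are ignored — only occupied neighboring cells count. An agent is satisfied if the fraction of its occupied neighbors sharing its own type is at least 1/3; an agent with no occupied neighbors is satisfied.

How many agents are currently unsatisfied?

4

(1,2)P 0/0 satisfied
(1,4)P 0/1 not
(1,7)Q 0/1 not
(2,1)Q 0/1 not
(2,3)Q 1/1 satisfied
(2,4)Q 1/3 satisfied
(2,5)P 1/3 satisfied
(2,6)Q 1/3 satisfied
(2,7)P 0/2 not
(3,1)P 1/2 satisfied
(3,2)P 2/2 satisfied
(3,5)P 1/2 satisfied
(3,6)Q 1/3 satisfied
(4,2)P 1/1 satisfied
(4,6)P 1/2 satisfied
(4,7)P 1/1 satisfied
Unsatisfied: (1,4), (1,7), (2,1), (2,7) — 4 in total.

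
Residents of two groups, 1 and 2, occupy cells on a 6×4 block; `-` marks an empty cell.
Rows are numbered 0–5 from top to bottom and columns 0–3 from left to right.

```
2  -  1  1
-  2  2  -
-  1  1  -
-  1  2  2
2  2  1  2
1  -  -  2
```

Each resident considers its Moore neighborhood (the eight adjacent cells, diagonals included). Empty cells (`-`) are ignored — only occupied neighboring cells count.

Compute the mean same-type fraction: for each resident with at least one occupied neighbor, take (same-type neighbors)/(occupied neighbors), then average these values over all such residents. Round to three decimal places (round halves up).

0.422

(0,0)2 1/1
(0,2)1 1/3
(0,3)1 1/2
(1,1)2 2/5
(1,2)2 1/5
(2,1)1 2/5
(2,2)1 2/6
(3,1)1 3/6
(3,2)2 3/7
(3,3)2 2/4
(4,0)2 1/3
(4,1)2 2/5
(4,2)1 1/6
(4,3)2 3/4
(5,0)1 0/2
(5,3)2 1/2
Sum over 16 residents: 1/1 + 1/3 + 1/2 + 2/5 + 1/5 + 2/5 + 2/6 + 3/6 + 3/7 + 2/4 + 1/3 + 2/5 + 1/6 + 3/4 + 0/2 + 1/2 = 2833/420; mean = 2833/420 ÷ 16 = 2833/6720 = 0.421577… → 0.422.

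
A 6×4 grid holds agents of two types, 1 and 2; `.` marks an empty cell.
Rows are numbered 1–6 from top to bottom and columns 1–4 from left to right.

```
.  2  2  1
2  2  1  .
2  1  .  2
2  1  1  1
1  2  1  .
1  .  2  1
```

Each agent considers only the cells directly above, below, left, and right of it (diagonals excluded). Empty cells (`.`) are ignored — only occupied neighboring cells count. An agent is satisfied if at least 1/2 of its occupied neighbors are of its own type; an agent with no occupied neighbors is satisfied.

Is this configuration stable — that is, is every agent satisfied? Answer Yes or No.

Row 1: (1,2)2 2/2 ✓ · (1,3)2 1/3 ✗ · (1,4)1 0/1 ✗
Row 2: (2,1)2 2/2 ✓ · (2,2)2 2/4 ✓ · (2,3)1 0/2 ✗
Row 3: (3,1)2 2/3 ✓ · (3,2)1 1/3 ✗ · (3,4)2 0/1 ✗
Row 4: (4,1)2 1/3 ✗ · (4,2)1 2/4 ✓ · (4,3)1 3/3 ✓ · (4,4)1 1/2 ✓
Row 5: (5,1)1 1/3 ✗ · (5,2)2 0/3 ✗ · (5,3)1 1/3 ✗
Row 6: (6,1)1 1/1 ✓ · (6,3)2 0/2 ✗ · (6,4)1 0/1 ✗
For instance (1,3) has only 1/3 same-type neighbors, below 1/2.

No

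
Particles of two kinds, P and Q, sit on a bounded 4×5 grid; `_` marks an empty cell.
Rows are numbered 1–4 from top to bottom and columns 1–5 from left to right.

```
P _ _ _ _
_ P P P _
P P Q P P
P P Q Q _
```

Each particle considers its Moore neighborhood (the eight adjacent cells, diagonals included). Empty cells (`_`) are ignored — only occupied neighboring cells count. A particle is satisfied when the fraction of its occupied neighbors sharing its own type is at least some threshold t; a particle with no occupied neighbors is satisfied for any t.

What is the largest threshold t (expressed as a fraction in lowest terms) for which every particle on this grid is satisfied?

(1,1)P 1/1
(2,2)P 4/5
(2,3)P 4/5
(2,4)P 3/4
(3,1)P 4/4
(3,2)P 5/7
(3,3)Q 2/8
(3,4)P 3/6
(3,5)P 2/3
(4,1)P 3/3
(4,2)P 3/5
(4,3)Q 2/5
(4,4)Q 2/4
The smallest same-type fraction is 2/8 at (3,3), which reduces to 1/4. Any threshold above that leaves this particle unsatisfied.

1/4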